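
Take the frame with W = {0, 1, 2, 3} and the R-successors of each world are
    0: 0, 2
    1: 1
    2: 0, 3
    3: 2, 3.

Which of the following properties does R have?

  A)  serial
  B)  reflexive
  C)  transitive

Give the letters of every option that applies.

A

(A) serial: every world has an R-successor.
(B) not reflexive: not 2 R 2.
(C) not transitive: 0 R 2 and 2 R 3 but not 0 R 3.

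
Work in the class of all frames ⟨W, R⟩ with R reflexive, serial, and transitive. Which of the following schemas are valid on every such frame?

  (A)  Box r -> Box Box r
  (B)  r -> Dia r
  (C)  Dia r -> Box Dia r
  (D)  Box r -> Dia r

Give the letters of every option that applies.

(A) Box r -> Box Box r is axiom 4; it is valid on a frame exactly when R is transitive. Every such R is transitive, so valid.
(B) the dual of axiom T: valid iff R is reflexive. Every such R is reflexive — valid.
(C) axiom 5: valid iff R is euclidean. Such an R need not be euclidean — not valid.
(D) Box r -> Dia r is axiom D; it is valid on a frame exactly when R is serial. Every such R is serial, so valid.

A, B, D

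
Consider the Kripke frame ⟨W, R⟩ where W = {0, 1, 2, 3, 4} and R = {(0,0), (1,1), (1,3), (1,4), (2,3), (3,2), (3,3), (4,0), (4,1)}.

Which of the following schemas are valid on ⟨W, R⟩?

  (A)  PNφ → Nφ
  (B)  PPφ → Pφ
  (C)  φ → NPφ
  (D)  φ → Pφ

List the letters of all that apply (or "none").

none

R is not reflexive: not 2 R 2.
R is not symmetric: 1 R 3 but not 3 R 1.
R is not transitive: 1 R 3 and 3 R 2 but not 1 R 2.
R is not euclidean: 1 R 3 and 1 R 1 but not 3 R 1.
(A) the dual of axiom 5: valid iff R is euclidean. R is not euclidean — not valid.
(B) the dual of axiom 4: valid iff R is transitive. R is not transitive — not valid.
(C) axiom B: valid iff R is symmetric. R is not symmetric — not valid.
(D) φ → Pφ (the dual of axiom T) characterises the reflexive frames. R is not reflexive — not valid.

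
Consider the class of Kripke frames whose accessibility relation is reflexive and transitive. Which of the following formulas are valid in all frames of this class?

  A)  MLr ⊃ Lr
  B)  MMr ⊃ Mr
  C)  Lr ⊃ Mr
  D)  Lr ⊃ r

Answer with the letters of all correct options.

Reflexive relations are serial.
(A) the dual of axiom 5: valid iff R is euclidean. Such an R need not be euclidean — not valid.
(B) the dual of axiom 4: valid iff R is transitive. Every such R is transitive — valid.
(C) axiom D: valid iff R is serial. Every such R is serial — valid.
(D) axiom T: valid iff R is reflexive. Every such R is reflexive — valid.

B, C, D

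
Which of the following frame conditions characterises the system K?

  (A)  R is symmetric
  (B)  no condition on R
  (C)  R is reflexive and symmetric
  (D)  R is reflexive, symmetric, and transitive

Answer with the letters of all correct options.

(A) this class determines KB, not K.
(B) K is sound and complete for exactly this class.
(C) this class determines B (= KTB), not K.
(D) this class determines S5, not K.

B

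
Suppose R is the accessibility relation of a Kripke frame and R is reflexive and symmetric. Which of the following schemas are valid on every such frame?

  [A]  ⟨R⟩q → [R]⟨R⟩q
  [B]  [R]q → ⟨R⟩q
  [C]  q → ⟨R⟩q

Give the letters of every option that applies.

Reflexive relations are serial.
(A) ⟨R⟩q → [R]⟨R⟩q is axiom 5; it is valid on a frame exactly when R is euclidean. Such an R need not be euclidean, so not valid.
(B) [R]q → ⟨R⟩q is axiom D; it is valid on a frame exactly when R is serial. Every such R is serial, so valid.
(C) q → ⟨R⟩q is the dual of axiom T, which corresponds to reflexivity. Every such R is reflexive — valid.

B, C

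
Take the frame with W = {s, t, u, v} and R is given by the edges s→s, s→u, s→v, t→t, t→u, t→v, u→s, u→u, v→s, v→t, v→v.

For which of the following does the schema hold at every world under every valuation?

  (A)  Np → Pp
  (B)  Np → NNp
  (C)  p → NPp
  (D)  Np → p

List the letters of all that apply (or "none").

R is reflexive: each world relates to itself.
R is not symmetric: t R u but not u R t.
R is not transitive: s R v and v R t but not s R t.
R is serial: every world has an R-successor.
(A) Np → Pp is axiom D; it is valid on a frame exactly when R is serial. R is serial, so valid.
(B) axiom 4: valid iff R is transitive. R is not transitive — not valid.
(C) p → NPp (axiom B) characterises the symmetric frames. R is not symmetric — not valid.
(D) Np → p is axiom T, which corresponds to reflexivity. R is reflexive — valid.

A, D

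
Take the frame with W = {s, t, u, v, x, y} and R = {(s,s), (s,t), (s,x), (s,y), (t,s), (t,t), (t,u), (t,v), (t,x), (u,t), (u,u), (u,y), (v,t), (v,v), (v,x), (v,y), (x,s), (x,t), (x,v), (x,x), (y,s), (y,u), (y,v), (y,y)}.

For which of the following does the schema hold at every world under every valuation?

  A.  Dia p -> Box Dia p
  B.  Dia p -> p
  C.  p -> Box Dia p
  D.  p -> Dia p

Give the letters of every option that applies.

C, D

R is reflexive: each world relates to itself.
R is symmetric: every R-edge is matched by its reverse.
R is not euclidean: s R t and s R y but not t R y.
R is not a subset of the identity: s R t with s ≠ t.
(A) Dia p -> Box Dia p (axiom 5) characterises the euclidean frames. R is not euclidean — not valid.
(B) Dia p -> p is valid only on frames where every R-edge is a self-loop. Here R ⊄ identity — not valid.
(C) p -> Box Dia p is axiom B, which corresponds to symmetry. R is symmetric — valid.
(D) p -> Dia p is the dual of axiom T; it is valid on a frame exactly when R is reflexive. R is reflexive, so valid.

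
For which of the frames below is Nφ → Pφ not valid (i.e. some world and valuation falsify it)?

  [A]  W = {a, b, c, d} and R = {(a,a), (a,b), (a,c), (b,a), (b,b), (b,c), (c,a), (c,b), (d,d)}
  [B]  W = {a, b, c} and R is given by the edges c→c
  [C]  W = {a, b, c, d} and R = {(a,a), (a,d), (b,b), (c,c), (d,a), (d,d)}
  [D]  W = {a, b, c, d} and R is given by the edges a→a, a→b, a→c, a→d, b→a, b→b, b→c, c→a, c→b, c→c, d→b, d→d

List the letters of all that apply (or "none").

The schema Nφ → Pφ is axiom D; it is valid on a frame iff R is serial.
(A) R is serial (every world has an R-successor), so the schema is valid here.
(B) R is not serial (a has no R-successor), so the schema fails here.
(C) R is serial (every world has an R-successor), so the schema is valid here.
(D) R is serial (every world has an R-successor), so the schema is valid here.

B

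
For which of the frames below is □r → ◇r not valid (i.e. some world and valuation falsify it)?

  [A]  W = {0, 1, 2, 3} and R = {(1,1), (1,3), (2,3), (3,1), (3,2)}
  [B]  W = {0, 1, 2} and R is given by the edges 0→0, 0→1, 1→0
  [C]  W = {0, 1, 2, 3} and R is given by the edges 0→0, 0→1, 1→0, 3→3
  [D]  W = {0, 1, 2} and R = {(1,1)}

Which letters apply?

The schema □r → ◇r is axiom D; it is valid on a frame iff R is serial.
(A) R is not serial (0 has no R-successor), so the schema fails here.
(B) R is not serial (2 has no R-successor), so the schema fails here.
(C) R is not serial (2 has no R-successor), so the schema fails here.
(D) R is not serial (0 has no R-successor), so the schema fails here.

A, B, C, D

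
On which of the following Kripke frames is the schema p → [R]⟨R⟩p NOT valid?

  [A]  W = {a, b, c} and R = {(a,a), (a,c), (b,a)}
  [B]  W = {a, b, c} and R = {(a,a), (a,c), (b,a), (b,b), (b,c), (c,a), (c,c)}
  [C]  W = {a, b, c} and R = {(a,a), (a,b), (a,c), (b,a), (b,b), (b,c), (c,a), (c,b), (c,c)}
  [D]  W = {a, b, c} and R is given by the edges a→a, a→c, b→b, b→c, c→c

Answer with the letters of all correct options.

The schema p → [R]⟨R⟩p is axiom B; it is valid on a frame iff R is symmetric.
(A) R is not symmetric (a R c but not c R a), so the schema fails here.
(B) R is not symmetric (b R a but not a R b), so the schema fails here.
(C) R is symmetric (every R-edge is matched by its reverse), so the schema is valid here.
(D) R is not symmetric (a R c but not c R a), so the schema fails here.

A, B, D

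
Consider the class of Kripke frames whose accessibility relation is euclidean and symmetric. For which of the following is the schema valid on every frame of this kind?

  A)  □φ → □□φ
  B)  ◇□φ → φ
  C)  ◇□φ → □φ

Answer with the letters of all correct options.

A, B, C

A symmetric euclidean relation is transitive (uRv and vRw give vRu by symmetry, then uRw by the euclidean condition, applied at v).
(A) □φ → □□φ (axiom 4) characterises the transitive frames. Every such R is transitive — valid.
(B) ◇□φ → φ (the dual of axiom B) characterises the symmetric frames. Every such R is symmetric — valid.
(C) ◇□φ → □φ (the dual of axiom 5) characterises the euclidean frames. Every such R is euclidean — valid.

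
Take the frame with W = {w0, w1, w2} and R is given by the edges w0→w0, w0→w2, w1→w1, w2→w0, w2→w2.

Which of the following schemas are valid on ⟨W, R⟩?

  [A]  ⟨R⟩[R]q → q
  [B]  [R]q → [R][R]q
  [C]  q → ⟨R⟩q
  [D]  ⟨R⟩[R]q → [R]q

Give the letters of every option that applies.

A, B, C, D

R is reflexive: each world relates to itself.
R is symmetric: every R-edge is matched by its reverse.
R is transitive: R is closed under composition.
R is euclidean: any two R-successors of the same world are R-related.
(A) ⟨R⟩[R]q → q is the dual of axiom B, which corresponds to symmetry. R is symmetric — valid.
(B) [R]q → [R][R]q is axiom 4; it is valid on a frame exactly when R is transitive. R is transitive, so valid.
(C) the dual of axiom T: valid iff R is reflexive. R is reflexive — valid.
(D) ⟨R⟩[R]q → [R]q (the dual of axiom 5) characterises the euclidean frames. R is euclidean — valid.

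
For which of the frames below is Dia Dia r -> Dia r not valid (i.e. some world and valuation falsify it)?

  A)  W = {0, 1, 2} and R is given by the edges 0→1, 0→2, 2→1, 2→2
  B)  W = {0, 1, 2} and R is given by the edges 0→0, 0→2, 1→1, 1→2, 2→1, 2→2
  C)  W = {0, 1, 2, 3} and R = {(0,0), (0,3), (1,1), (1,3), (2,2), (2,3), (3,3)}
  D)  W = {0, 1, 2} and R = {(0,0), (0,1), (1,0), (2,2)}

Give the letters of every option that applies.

The schema Dia Dia r -> Dia r is the dual of axiom 4; it is valid on a frame iff R is transitive.
(A) R is transitive (R is closed under composition), so the schema is valid here.
(B) R is not transitive (0 R 2 and 2 R 1 but not 0 R 1), so the schema fails here.
(C) R is transitive (R is closed under composition), so the schema is valid here.
(D) R is not transitive (1 R 0 and 0 R 1 but not 1 R 1), so the schema fails here.

B, D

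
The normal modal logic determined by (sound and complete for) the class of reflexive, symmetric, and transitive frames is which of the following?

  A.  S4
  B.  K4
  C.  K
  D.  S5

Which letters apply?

D

(A) S4 is determined by the class of reflexive and transitive frames.
(B) K4 is determined by the class of transitive frames.
(C) K is determined by the class of arbitrary frames.
(D) S5 is determined by exactly this class.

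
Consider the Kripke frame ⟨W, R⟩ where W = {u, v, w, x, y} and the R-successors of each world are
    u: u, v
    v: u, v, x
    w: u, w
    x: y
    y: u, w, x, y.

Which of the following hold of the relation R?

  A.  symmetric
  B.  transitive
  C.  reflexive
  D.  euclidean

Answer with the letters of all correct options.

(A) not symmetric: v R x but not x R v.
(B) not transitive: u R v and v R x but not u R x.
(C) not reflexive: not x R x.
(D) not euclidean: v R u and v R x but not u R x.

none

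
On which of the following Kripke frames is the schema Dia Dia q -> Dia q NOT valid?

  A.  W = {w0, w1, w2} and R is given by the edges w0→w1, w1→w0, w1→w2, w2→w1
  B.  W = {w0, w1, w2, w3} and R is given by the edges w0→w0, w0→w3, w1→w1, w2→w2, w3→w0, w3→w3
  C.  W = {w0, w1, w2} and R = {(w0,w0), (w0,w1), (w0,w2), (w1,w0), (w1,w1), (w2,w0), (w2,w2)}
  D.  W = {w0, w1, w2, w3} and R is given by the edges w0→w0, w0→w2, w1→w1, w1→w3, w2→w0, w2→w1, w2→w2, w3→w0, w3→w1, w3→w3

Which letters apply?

A, C, D

The schema Dia Dia q -> Dia q is the dual of axiom 4; it is valid on a frame iff R is transitive.
(A) R is not transitive (w0 R w1 and w1 R w0 but not w0 R w0), so the schema fails here.
(B) R is transitive (R is closed under composition), so the schema is valid here.
(C) R is not transitive (w1 R w0 and w0 R w2 but not w1 R w2), so the schema fails here.
(D) R is not transitive (w0 R w2 and w2 R w1 but not w0 R w1), so the schema fails here.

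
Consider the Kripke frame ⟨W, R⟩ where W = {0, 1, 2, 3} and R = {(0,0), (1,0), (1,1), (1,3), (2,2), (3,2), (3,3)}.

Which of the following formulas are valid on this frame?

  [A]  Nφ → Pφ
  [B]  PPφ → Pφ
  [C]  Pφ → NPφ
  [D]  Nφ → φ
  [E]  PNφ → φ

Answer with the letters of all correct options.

R is reflexive: each world relates to itself.
R is not symmetric: 1 R 0 but not 0 R 1.
R is not transitive: 1 R 3 and 3 R 2 but not 1 R 2.
R is not euclidean: 1 R 0 and 1 R 1 but not 0 R 1.
R is serial: every world has an R-successor.
(A) Nφ → Pφ is axiom D, which corresponds to seriality. R is serial — valid.
(B) PPφ → Pφ is the dual of axiom 4, which corresponds to transitivity. R is not transitive — not valid.
(C) Pφ → NPφ is axiom 5; it is valid on a frame exactly when R is euclidean. R is not euclidean, so not valid.
(D) Nφ → φ (axiom T) characterises the reflexive frames. R is reflexive — valid.
(E) PNφ → φ is the dual of axiom B, which corresponds to symmetry. R is not symmetric — not valid.

A, D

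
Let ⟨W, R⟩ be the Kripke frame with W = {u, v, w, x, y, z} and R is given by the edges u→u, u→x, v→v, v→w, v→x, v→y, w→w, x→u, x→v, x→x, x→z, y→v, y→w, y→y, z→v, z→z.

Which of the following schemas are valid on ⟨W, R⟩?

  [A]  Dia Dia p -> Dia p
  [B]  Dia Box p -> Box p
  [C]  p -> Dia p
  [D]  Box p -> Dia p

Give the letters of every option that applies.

C, D

R is reflexive: each world relates to itself.
R is not transitive: u R x and x R v but not u R v.
R is not euclidean: v R w and v R v but not w R v.
R is serial: every world has an R-successor.
(A) Dia Dia p -> Dia p is the dual of axiom 4, which corresponds to transitivity. R is not transitive — not valid.
(B) Dia Box p -> Box p (the dual of axiom 5) characterises the euclidean frames. R is not euclidean — not valid.
(C) p -> Dia p (the dual of axiom T) characterises the reflexive frames. R is reflexive — valid.
(D) Box p -> Dia p (axiom D) characterises the serial frames. R is serial — valid.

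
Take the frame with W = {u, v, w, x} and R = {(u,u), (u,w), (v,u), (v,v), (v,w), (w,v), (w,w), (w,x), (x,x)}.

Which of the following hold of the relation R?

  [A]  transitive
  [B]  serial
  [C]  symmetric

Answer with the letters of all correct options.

(A) not transitive: u R w and w R v but not u R v.
(B) serial: every world has an R-successor.
(C) not symmetric: u R w but not w R u.

B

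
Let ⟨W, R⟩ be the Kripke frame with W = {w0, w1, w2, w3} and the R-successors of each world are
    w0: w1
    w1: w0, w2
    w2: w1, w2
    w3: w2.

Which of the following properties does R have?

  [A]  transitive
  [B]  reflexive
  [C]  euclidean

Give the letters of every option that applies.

none

(A) not transitive: w0 R w1 and w1 R w0 but not w0 R w0.
(B) not reflexive: not w0 R w0.
(C) not euclidean: w1 R w0 and w1 R w2 but not w0 R w2.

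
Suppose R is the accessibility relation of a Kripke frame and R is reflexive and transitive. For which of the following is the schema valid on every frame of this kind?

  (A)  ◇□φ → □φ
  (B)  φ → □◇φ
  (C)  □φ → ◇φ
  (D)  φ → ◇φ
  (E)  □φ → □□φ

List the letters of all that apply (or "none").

C, D, E

Reflexive relations are serial.
(A) ◇□φ → □φ is the dual of axiom 5, which corresponds to the euclidean property. Such an R need not be euclidean — not valid.
(B) φ → □◇φ is axiom B; it is valid on a frame exactly when R is symmetric. Such an R need not be symmetric, so not valid.
(C) □φ → ◇φ (axiom D) characterises the serial frames. Every such R is serial — valid.
(D) the dual of axiom T: valid iff R is reflexive. Every such R is reflexive — valid.
(E) □φ → □□φ is axiom 4; it is valid on a frame exactly when R is transitive. Every such R is transitive, so valid.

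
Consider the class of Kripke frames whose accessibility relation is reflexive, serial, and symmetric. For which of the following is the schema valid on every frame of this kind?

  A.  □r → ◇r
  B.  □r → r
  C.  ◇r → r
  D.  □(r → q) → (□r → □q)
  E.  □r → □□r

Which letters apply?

A, B, D

(A) □r → ◇r (axiom D) characterises the serial frames. Every such R is serial — valid.
(B) axiom T: valid iff R is reflexive. Every such R is reflexive — valid.
(C) ◇r → r is the converse of T; it holds exactly when R ⊆ identity. Such an R need not be a subset of the identity — not valid.
(D) this is just K, valid on every normal frame.
(E) □r → □□r is axiom 4; it is valid on a frame exactly when R is transitive. Such an R need not be transitive, so not valid.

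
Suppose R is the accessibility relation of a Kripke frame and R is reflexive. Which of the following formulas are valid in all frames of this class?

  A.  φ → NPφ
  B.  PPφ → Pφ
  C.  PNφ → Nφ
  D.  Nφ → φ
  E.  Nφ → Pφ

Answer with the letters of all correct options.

A reflexive relation is serial.
(A) axiom B: valid iff R is symmetric. Such an R need not be symmetric — not valid.
(B) PPφ → Pφ is the dual of axiom 4; it is valid on a frame exactly when R is transitive. Such an R need not be transitive, so not valid.
(C) PNφ → Nφ is the dual of axiom 5; it is valid on a frame exactly when R is euclidean. Such an R need not be euclidean, so not valid.
(D) Nφ → φ (axiom T) characterises the reflexive frames. Every such R is reflexive — valid.
(E) Nφ → Pφ is axiom D; it is valid on a frame exactly when R is serial. Every such R is serial, so valid.

D, E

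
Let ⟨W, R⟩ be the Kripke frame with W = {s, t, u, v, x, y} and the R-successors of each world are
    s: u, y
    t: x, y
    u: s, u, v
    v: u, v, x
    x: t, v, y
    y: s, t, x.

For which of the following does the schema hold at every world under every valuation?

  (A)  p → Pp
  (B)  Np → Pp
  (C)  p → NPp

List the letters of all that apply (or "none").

R is not reflexive: not s R s.
R is symmetric: every R-edge is matched by its reverse.
R is serial: every world has an R-successor.
(A) p → Pp is the dual of axiom T, which corresponds to reflexivity. R is not reflexive — not valid.
(B) axiom D: valid iff R is serial. R is serial — valid.
(C) p → NPp is axiom B, which corresponds to symmetry. R is symmetric — valid.

B, C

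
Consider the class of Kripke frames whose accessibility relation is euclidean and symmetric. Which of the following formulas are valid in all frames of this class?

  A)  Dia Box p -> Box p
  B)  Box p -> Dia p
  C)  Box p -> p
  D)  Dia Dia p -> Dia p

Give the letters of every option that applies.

A, D

A symmetric euclidean relation is transitive (uRv and vRw give vRu by symmetry, then uRw by the euclidean condition, applied at v).
(A) Dia Box p -> Box p (the dual of axiom 5) characterises the euclidean frames. Every such R is euclidean — valid.
(B) Box p -> Dia p (axiom D) characterises the serial frames. Such an R need not be serial — not valid.
(C) Box p -> p is axiom T; it is valid on a frame exactly when R is reflexive. Such an R need not be reflexive, so not valid.
(D) Dia Dia p -> Dia p (the dual of axiom 4) characterises the transitive frames. Every such R is transitive — valid.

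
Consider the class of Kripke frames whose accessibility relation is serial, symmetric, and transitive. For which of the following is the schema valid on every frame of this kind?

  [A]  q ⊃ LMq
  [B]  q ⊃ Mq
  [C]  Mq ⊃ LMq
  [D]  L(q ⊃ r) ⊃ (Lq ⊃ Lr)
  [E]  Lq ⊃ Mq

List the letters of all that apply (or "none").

A serial symmetric transitive relation is reflexive (take any v with uRv; symmetry gives vRu and transitivity gives uRu), hence an equivalence relation.
(A) q ⊃ LMq is axiom B, which corresponds to symmetry. Every such R is symmetric — valid.
(B) the dual of axiom T: valid iff R is reflexive. Every such R is reflexive — valid.
(C) axiom 5: valid iff R is euclidean. Every such R is euclidean — valid.
(D) L(q ⊃ r) ⊃ (Lq ⊃ Lr) is the K axiom; it holds on all frames — valid.
(E) Lq ⊃ Mq (axiom D) characterises the serial frames. Every such R is serial — valid.

A, B, C, D, E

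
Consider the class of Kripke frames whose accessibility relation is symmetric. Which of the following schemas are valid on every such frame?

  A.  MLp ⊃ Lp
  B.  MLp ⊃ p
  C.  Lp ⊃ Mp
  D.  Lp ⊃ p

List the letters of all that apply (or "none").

(A) MLp ⊃ Lp is the dual of axiom 5; it is valid on a frame exactly when R is euclidean. Such an R need not be euclidean, so not valid.
(B) MLp ⊃ p (the dual of axiom B) characterises the symmetric frames. Every such R is symmetric — valid.
(C) Lp ⊃ Mp is axiom D; it is valid on a frame exactly when R is serial. Such an R need not be serial, so not valid.
(D) Lp ⊃ p is axiom T; it is valid on a frame exactly when R is reflexive. Such an R need not be reflexive, so not valid.

B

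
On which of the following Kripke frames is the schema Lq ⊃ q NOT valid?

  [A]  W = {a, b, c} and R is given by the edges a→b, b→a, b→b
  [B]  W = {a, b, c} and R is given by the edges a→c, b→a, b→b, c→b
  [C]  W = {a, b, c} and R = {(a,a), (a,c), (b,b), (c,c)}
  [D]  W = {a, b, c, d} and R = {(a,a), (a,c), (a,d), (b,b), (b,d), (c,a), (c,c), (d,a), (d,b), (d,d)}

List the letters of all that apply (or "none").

The schema Lq ⊃ q is axiom T; it is valid on a frame iff R is reflexive.
(A) R is not reflexive (not a R a), so the schema fails here.
(B) R is not reflexive (not a R a), so the schema fails here.
(C) R is reflexive (each world relates to itself), so the schema is valid here.
(D) R is reflexive (each world relates to itself), so the schema is valid here.

A, B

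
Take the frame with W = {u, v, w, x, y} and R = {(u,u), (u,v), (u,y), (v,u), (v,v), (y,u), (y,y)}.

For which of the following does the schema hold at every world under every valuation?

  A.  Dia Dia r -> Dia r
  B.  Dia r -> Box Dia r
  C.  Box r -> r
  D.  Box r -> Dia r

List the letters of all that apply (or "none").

R is not reflexive: not w R w.
R is not transitive: v R u and u R y but not v R y.
R is not euclidean: u R v and u R y but not v R y.
R is not serial: w has no R-successor.
(A) Dia Dia r -> Dia r is the dual of axiom 4; it is valid on a frame exactly when R is transitive. R is not transitive, so not valid.
(B) Dia r -> Box Dia r (axiom 5) characterises the euclidean frames. R is not euclidean — not valid.
(C) Box r -> r (axiom T) characterises the reflexive frames. R is not reflexive — not valid.
(D) Box r -> Dia r (axiom D) characterises the serial frames. R is not serial — not valid.

none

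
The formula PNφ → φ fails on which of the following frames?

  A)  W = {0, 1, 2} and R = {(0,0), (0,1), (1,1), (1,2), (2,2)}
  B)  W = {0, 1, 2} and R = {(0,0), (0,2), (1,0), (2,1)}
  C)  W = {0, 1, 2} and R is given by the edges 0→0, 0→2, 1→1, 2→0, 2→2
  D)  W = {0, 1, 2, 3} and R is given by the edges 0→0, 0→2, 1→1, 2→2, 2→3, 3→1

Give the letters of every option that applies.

A, B, D

The schema PNφ → φ is the dual of axiom B; it is valid on a frame iff R is symmetric.
(A) R is not symmetric (0 R 1 but not 1 R 0), so the schema fails here.
(B) R is not symmetric (0 R 2 but not 2 R 0), so the schema fails here.
(C) R is symmetric (every R-edge is matched by its reverse), so the schema is valid here.
(D) R is not symmetric (0 R 2 but not 2 R 0), so the schema fails here.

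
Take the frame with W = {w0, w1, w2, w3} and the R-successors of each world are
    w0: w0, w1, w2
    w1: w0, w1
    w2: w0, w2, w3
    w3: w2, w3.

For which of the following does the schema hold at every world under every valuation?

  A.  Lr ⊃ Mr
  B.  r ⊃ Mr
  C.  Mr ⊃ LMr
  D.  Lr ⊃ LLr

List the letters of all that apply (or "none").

A, B

R is reflexive: each world relates to itself.
R is not transitive: w0 R w2 and w2 R w3 but not w0 R w3.
R is not euclidean: w0 R w1 and w0 R w2 but not w1 R w2.
R is serial: every world has an R-successor.
(A) Lr ⊃ Mr is axiom D; it is valid on a frame exactly when R is serial. R is serial, so valid.
(B) r ⊃ Mr (the dual of axiom T) characterises the reflexive frames. R is reflexive — valid.
(C) Mr ⊃ LMr is axiom 5, which corresponds to the euclidean property. R is not euclidean — not valid.
(D) Lr ⊃ LLr is axiom 4, which corresponds to transitivity. R is not transitive — not valid.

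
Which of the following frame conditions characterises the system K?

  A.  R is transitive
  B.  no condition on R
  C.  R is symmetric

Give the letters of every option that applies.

(A) this class determines K4, not K.
(B) K is sound and complete for exactly this class.
(C) this class determines KB, not K.

B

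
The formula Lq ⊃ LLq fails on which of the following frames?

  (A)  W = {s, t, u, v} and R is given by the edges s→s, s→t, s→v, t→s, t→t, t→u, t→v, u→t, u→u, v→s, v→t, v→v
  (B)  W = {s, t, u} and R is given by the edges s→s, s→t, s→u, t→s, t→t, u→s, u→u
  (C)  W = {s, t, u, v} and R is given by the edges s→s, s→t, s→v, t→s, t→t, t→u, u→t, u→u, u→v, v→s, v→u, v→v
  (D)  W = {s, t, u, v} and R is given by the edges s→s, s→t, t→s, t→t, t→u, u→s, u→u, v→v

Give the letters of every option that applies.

The schema Lq ⊃ LLq is axiom 4; it is valid on a frame iff R is transitive.
(A) R is not transitive (s R t and t R u but not s R u), so the schema fails here.
(B) R is not transitive (t R s and s R u but not t R u), so the schema fails here.
(C) R is not transitive (s R t and t R u but not s R u), so the schema fails here.
(D) R is not transitive (s R t and t R u but not s R u), so the schema fails here.

A, B, C, D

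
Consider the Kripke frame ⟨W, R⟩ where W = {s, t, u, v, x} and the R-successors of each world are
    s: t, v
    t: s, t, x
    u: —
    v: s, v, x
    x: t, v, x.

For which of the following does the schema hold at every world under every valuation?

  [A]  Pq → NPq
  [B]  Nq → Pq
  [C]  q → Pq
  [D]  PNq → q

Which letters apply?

D

R is not reflexive: not s R s.
R is symmetric: every R-edge is matched by its reverse.
R is not euclidean: s R t and s R v but not t R v.
R is not serial: u has no R-successor.
(A) axiom 5: valid iff R is euclidean. R is not euclidean — not valid.
(B) axiom D: valid iff R is serial. R is not serial — not valid.
(C) q → Pq (the dual of axiom T) characterises the reflexive frames. R is not reflexive — not valid.
(D) PNq → q is the dual of axiom B, which corresponds to symmetry. R is symmetric — valid.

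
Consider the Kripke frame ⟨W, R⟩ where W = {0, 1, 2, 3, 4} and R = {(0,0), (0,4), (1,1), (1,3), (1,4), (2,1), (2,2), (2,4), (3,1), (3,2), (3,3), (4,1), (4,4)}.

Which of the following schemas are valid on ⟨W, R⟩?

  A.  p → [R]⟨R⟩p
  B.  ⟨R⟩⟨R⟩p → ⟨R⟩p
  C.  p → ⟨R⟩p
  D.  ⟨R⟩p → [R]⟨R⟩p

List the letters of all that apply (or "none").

C

R is reflexive: each world relates to itself.
R is not symmetric: 0 R 4 but not 4 R 0.
R is not transitive: 0 R 4 and 4 R 1 but not 0 R 1.
R is not euclidean: 0 R 4 and 0 R 0 but not 4 R 0.
(A) p → [R]⟨R⟩p is axiom B, which corresponds to symmetry. R is not symmetric — not valid.
(B) ⟨R⟩⟨R⟩p → ⟨R⟩p is the dual of axiom 4, which corresponds to transitivity. R is not transitive — not valid.
(C) p → ⟨R⟩p (the dual of axiom T) characterises the reflexive frames. R is reflexive — valid.
(D) ⟨R⟩p → [R]⟨R⟩p (axiom 5) characterises the euclidean frames. R is not euclidean — not valid.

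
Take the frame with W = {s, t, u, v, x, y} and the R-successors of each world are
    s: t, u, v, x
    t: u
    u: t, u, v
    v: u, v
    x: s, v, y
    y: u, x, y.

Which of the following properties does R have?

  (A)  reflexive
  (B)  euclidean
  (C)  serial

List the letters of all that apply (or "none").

(A) not reflexive: not s R s.
(B) not euclidean: s R t and s R v but not t R v.
(C) serial: every world has an R-successor.

C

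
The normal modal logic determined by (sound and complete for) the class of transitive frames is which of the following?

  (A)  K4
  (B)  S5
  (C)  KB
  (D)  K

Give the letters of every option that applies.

A

(A) K4 is determined by exactly this class.
(B) S5 is determined by the class of reflexive, symmetric, and transitive frames.
(C) KB is determined by the class of symmetric frames.
(D) K is determined by the class of arbitrary frames.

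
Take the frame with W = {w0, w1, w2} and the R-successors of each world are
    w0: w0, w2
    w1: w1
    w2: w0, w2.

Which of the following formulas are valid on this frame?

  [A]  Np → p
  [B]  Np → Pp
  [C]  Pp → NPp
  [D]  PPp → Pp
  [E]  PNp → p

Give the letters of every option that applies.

A, B, C, D, E

R is reflexive: each world relates to itself.
R is symmetric: every R-edge is matched by its reverse.
R is transitive: R is closed under composition.
R is euclidean: any two R-successors of the same world are R-related.
R is serial: every world has an R-successor.
(A) Np → p is axiom T; it is valid on a frame exactly when R is reflexive. R is reflexive, so valid.
(B) axiom D: valid iff R is serial. R is serial — valid.
(C) Pp → NPp is axiom 5; it is valid on a frame exactly when R is euclidean. R is euclidean, so valid.
(D) PPp → Pp is the dual of axiom 4, which corresponds to transitivity. R is transitive — valid.
(E) PNp → p is the dual of axiom B; it is valid on a frame exactly when R is symmetric. R is symmetric, so valid.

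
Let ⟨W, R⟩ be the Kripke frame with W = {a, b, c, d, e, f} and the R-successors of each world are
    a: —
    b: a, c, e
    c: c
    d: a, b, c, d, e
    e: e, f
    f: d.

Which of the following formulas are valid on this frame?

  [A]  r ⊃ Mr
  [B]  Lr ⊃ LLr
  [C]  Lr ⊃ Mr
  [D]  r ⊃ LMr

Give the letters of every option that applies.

none

R is not reflexive: not a R a.
R is not symmetric: b R a but not a R b.
R is not transitive: b R e and e R f but not b R f.
R is not serial: a has no R-successor.
(A) r ⊃ Mr is the dual of axiom T; it is valid on a frame exactly when R is reflexive. R is not reflexive, so not valid.
(B) Lr ⊃ LLr is axiom 4; it is valid on a frame exactly when R is transitive. R is not transitive, so not valid.
(C) Lr ⊃ Mr is axiom D; it is valid on a frame exactly when R is serial. R is not serial, so not valid.
(D) r ⊃ LMr (axiom B) characterises the symmetric frames. R is not symmetric — not valid.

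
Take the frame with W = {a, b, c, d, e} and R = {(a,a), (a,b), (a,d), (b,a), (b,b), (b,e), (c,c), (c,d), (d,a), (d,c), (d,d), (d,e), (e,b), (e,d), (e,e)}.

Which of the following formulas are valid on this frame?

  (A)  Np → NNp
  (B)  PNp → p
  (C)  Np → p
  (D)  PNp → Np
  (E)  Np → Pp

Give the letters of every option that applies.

R is reflexive: each world relates to itself.
R is symmetric: every R-edge is matched by its reverse.
R is not transitive: a R b and b R e but not a R e.
R is not euclidean: a R b and a R d but not b R d.
R is serial: every world has an R-successor.
(A) Np → NNp is axiom 4; it is valid on a frame exactly when R is transitive. R is not transitive, so not valid.
(B) the dual of axiom B: valid iff R is symmetric. R is symmetric — valid.
(C) Np → p is axiom T, which corresponds to reflexivity. R is reflexive — valid.
(D) PNp → Np is the dual of axiom 5; it is valid on a frame exactly when R is euclidean. R is not euclidean, so not valid.
(E) Np → Pp (axiom D) characterises the serial frames. R is serial — valid.

B, C, E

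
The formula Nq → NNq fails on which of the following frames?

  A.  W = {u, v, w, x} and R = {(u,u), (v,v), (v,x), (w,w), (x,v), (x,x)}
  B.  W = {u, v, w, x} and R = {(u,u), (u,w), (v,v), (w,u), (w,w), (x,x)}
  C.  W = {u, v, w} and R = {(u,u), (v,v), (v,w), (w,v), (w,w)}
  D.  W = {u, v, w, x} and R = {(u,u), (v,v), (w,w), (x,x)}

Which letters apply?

The schema Nq → NNq is axiom 4; it is valid on a frame iff R is transitive.
(A) R is transitive (R is closed under composition), so the schema is valid here.
(B) R is transitive (R is closed under composition), so the schema is valid here.
(C) R is transitive (R is closed under composition), so the schema is valid here.
(D) R is transitive (R is closed under composition), so the schema is valid here.

none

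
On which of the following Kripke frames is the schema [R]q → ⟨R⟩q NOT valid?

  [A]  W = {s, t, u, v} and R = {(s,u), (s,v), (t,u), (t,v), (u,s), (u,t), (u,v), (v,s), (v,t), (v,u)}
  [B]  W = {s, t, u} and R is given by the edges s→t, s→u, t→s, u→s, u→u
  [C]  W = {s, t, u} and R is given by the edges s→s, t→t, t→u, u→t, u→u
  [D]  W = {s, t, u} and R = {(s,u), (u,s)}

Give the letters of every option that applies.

The schema [R]q → ⟨R⟩q is axiom D; it is valid on a frame iff R is serial.
(A) R is serial (every world has an R-successor), so the schema is valid here.
(B) R is serial (every world has an R-successor), so the schema is valid here.
(C) R is serial (every world has an R-successor), so the schema is valid here.
(D) R is not serial (t has no R-successor), so the schema fails here.

D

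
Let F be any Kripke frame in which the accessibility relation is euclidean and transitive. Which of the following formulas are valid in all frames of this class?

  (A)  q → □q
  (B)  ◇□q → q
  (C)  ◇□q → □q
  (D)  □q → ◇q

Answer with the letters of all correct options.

C

(A) q → □q is equivalent to ◇p→p; it holds exactly when R ⊆ identity. Such an R need not be a subset of the identity — not valid.
(B) ◇□q → q is the dual of axiom B; it is valid on a frame exactly when R is symmetric. Such an R need not be symmetric, so not valid.
(C) ◇□q → □q is the dual of axiom 5; it is valid on a frame exactly when R is euclidean. Every such R is euclidean, so valid.
(D) □q → ◇q is axiom D, which corresponds to seriality. Such an R need not be serial — not valid.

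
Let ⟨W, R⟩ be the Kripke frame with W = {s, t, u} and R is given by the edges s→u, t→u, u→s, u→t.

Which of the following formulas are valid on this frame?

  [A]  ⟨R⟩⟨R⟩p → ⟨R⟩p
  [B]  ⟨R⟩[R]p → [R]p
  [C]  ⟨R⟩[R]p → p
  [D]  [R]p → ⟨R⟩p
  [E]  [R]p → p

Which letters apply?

R is not reflexive: not s R s.
R is symmetric: every R-edge is matched by its reverse.
R is not transitive: s R u and u R s but not s R s.
R is not euclidean: u R s and u R t but not s R t.
R is serial: every world has an R-successor.
(A) the dual of axiom 4: valid iff R is transitive. R is not transitive — not valid.
(B) ⟨R⟩[R]p → [R]p is the dual of axiom 5; it is valid on a frame exactly when R is euclidean. R is not euclidean, so not valid.
(C) ⟨R⟩[R]p → p (the dual of axiom B) characterises the symmetric frames. R is symmetric — valid.
(D) axiom D: valid iff R is serial. R is serial — valid.
(E) [R]p → p (axiom T) characterises the reflexive frames. R is not reflexive — not valid.

C, D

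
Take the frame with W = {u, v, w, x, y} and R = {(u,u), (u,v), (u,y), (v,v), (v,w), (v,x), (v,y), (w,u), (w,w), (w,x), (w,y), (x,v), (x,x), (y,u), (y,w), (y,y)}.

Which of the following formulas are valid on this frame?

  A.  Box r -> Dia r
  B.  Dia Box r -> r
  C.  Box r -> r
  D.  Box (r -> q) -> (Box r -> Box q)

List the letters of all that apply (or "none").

R is reflexive: each world relates to itself.
R is not symmetric: u R v but not v R u.
R is serial: every world has an R-successor.
(A) Box r -> Dia r is axiom D; it is valid on a frame exactly when R is serial. R is serial, so valid.
(B) the dual of axiom B: valid iff R is symmetric. R is not symmetric — not valid.
(C) axiom T: valid iff R is reflexive. R is reflexive — valid.
(D) this is just K, valid on every normal frame.

A, C, D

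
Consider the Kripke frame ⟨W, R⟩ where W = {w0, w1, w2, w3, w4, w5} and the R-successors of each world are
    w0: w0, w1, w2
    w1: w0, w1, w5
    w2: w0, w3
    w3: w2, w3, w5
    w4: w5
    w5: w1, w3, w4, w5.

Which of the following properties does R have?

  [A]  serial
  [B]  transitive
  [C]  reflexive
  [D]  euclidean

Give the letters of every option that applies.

(A) serial: every world has an R-successor.
(B) not transitive: w0 R w1 and w1 R w5 but not w0 R w5.
(C) not reflexive: not w2 R w2.
(D) not euclidean: w0 R w1 and w0 R w2 but not w1 R w2.

A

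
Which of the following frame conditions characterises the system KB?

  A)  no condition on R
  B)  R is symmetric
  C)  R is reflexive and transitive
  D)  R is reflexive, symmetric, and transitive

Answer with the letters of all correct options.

(A) this class determines K, not KB.
(B) KB is sound and complete for exactly this class.
(C) this class determines S4, not KB.
(D) this class determines S5, not KB.

B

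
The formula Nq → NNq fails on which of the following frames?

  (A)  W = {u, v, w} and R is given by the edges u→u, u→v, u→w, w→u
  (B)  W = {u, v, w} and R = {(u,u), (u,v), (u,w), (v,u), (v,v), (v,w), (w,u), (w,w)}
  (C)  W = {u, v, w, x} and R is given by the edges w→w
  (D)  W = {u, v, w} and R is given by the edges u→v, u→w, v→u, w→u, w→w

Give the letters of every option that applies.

The schema Nq → NNq is axiom 4; it is valid on a frame iff R is transitive.
(A) R is not transitive (w R u and u R v but not w R v), so the schema fails here.
(B) R is not transitive (w R u and u R v but not w R v), so the schema fails here.
(C) R is transitive (R is closed under composition), so the schema is valid here.
(D) R is not transitive (u R v and v R u but not u R u), so the schema fails here.

A, B, D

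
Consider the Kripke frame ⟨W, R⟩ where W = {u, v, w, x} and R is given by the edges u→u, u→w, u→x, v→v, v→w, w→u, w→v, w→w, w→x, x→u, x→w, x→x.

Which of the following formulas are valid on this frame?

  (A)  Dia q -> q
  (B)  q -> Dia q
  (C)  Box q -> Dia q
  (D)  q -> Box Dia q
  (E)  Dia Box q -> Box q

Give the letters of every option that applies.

R is reflexive: each world relates to itself.
R is symmetric: every R-edge is matched by its reverse.
R is not euclidean: w R u and w R v but not u R v.
R is serial: every world has an R-successor.
R is not a subset of the identity: u R w with u ≠ w.
(A) Dia q -> q is the converse of T; it holds exactly when R ⊆ identity. Here R ⊄ identity — not valid.
(B) q -> Dia q is the dual of axiom T; it is valid on a frame exactly when R is reflexive. R is reflexive, so valid.
(C) Box q -> Dia q is axiom D, which corresponds to seriality. R is serial — valid.
(D) q -> Box Dia q (axiom B) characterises the symmetric frames. R is symmetric — valid.
(E) Dia Box q -> Box q (the dual of axiom 5) characterises the euclidean frames. R is not euclidean — not valid.

B, C, D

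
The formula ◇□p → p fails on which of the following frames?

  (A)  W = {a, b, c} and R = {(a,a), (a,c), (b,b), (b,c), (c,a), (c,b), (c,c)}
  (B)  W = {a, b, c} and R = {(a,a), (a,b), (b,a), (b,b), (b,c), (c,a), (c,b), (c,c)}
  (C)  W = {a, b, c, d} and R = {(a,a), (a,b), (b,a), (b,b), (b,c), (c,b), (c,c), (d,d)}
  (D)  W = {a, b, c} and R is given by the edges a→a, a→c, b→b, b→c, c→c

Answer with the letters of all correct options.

B, D

The schema ◇□p → p is the dual of axiom B; it is valid on a frame iff R is symmetric.
(A) R is symmetric (every R-edge is matched by its reverse), so the schema is valid here.
(B) R is not symmetric (c R a but not a R c), so the schema fails here.
(C) R is symmetric (every R-edge is matched by its reverse), so the schema is valid here.
(D) R is not symmetric (a R c but not c R a), so the schema fails here.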